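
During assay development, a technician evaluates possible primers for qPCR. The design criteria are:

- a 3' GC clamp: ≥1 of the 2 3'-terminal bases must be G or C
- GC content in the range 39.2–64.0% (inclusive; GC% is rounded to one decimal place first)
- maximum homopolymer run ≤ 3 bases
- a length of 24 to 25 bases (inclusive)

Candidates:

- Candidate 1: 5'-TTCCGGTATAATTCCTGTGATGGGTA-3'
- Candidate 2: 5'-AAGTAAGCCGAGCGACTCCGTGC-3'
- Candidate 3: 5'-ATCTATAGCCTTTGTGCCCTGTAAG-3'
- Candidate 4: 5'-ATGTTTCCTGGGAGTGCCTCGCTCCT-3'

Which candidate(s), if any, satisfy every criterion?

Candidate 1 (26 nt, A=5 T=10 G=7 C=4): 3' end TA has 0 G/C, need ≥1 ✗; GC 11/26 = 42.3% ✓; longest run = 3 ✓; length 26, outside 24–25 ✗ — fails.
Candidate 2 (23 nt, A=6 T=3 G=7 C=7): 3' end GC has 2 G/C ✓; GC 14/23 = 60.9% ✓; longest run = 2 ✓; length 23, outside 24–25 ✗ — fails.
Candidate 3 (25 nt, A=5 T=9 G=5 C=6): 3' end AG has 1 G/C ✓; GC 11/25 = 44.0% ✓; longest run = 3 ✓; length 25 ✓ — passes.
Candidate 4 (26 nt, A=2 T=9 G=7 C=8): 3' end CT has 1 G/C ✓; GC 15/26 = 57.7% ✓; longest run = 3 ✓; length 26, outside 24–25 ✗ — fails.

Candidate 3 only.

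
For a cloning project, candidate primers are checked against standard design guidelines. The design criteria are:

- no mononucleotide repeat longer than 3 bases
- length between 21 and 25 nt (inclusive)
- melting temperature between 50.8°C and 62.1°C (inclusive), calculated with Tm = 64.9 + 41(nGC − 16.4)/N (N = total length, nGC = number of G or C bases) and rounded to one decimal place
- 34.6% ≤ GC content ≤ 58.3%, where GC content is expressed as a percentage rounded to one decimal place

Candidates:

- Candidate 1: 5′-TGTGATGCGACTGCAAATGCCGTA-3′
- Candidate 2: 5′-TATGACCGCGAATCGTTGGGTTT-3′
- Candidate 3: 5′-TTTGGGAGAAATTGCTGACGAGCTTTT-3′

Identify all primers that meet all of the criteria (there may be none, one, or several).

Candidate 1 and Candidate 2.

Candidate 1 (24 nt, A=6 T=6 G=7 C=5): longest run = 3 ✓; length 24 ✓; Tm = 64.9 + 41·(12 − 16.4)/24 = 57.4°C ✓; GC 12/24 = 50.0% ✓ — passes.
Candidate 2 (23 nt, A=4 T=8 G=7 C=4): longest run = 3 ✓; length 23 ✓; Tm = 64.9 + 41·(11 − 16.4)/23 = 55.3°C ✓; GC 11/23 = 47.8% ✓ — passes.
Candidate 3 (27 nt, A=6 T=10 G=8 C=3): longest run = 4, exceeds 3 ✗; length 27, outside 21–25 ✗; Tm = 64.9 + 41·(11 − 16.4)/27 = 56.7°C ✓; GC 11/27 = 40.7% ✓ — fails.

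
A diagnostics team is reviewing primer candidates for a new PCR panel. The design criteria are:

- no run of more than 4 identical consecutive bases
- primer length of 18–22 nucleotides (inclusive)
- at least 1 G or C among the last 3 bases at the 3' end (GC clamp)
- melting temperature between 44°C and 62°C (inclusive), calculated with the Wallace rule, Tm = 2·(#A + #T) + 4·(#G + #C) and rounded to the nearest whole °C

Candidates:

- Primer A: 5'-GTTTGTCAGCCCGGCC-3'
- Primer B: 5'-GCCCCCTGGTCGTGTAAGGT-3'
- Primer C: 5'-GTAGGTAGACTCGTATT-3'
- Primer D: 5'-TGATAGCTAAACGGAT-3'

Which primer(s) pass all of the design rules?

None of the candidates satisfy all criteria.

Primer A (16 nt, A=1 T=4 G=5 C=6): longest run = 3 ✓; length 16, outside 18–22 ✗; 3' end GCC has 3 G/C ✓; Tm = 2·5 + 4·11 = 54°C ✓ — fails.
Primer B (20 nt, A=2 T=5 G=7 C=6): longest run = 5, exceeds 4 ✗; length 20 ✓; 3' end GGT has 2 G/C ✓; Tm = 2·7 + 4·13 = 66°C, outside 44–62°C ✗ — fails.
Primer C (17 nt, A=4 T=6 G=5 C=2): longest run = 2 ✓; length 17, outside 18–22 ✗; 3' end ATT has 0 G/C, need ≥1 ✗; Tm = 2·10 + 4·7 = 48°C ✓ — fails.
Primer D (16 nt, A=6 T=4 G=4 C=2): longest run = 3 ✓; length 16, outside 18–22 ✗; 3' end GAT has 1 G/C ✓; Tm = 2·10 + 4·6 = 44°C ✓ — fails.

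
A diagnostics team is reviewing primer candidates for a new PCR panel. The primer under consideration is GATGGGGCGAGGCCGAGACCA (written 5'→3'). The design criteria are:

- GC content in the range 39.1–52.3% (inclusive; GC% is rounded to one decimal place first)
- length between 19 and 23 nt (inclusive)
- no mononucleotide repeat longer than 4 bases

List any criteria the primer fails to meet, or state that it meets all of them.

Base counts: A=5, T=1, G=10, C=5 (length 21).
GC content: GC 15/21 = 71.4%, outside 39.1–52.3% ✗
length: length 21 ✓
homopolymer run: longest run = 4 ✓

Fails: GC content.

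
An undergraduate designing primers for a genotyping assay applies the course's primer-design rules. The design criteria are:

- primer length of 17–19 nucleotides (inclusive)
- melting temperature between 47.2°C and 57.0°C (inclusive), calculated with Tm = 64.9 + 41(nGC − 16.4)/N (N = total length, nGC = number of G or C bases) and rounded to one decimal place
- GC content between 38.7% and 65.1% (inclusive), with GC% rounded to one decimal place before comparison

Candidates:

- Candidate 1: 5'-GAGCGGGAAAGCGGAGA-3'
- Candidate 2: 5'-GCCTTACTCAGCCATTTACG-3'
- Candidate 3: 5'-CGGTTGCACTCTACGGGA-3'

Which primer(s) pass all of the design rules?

Candidate 1 and Candidate 3.

Candidate 1 (17 nt, A=6 T=0 G=9 C=2): length 17 ✓; Tm = 64.9 + 41·(11 − 16.4)/17 = 51.9°C ✓; GC 11/17 = 64.7% ✓ — passes.
Candidate 2 (20 nt, A=4 T=6 G=3 C=7): length 20, outside 17–19 ✗; Tm = 64.9 + 41·(10 − 16.4)/20 = 51.8°C ✓; GC 10/20 = 50.0% ✓ — fails.
Candidate 3 (18 nt, A=3 T=4 G=6 C=5): length 18 ✓; Tm = 64.9 + 41·(11 − 16.4)/18 = 52.6°C ✓; GC 11/18 = 61.1% ✓ — passes.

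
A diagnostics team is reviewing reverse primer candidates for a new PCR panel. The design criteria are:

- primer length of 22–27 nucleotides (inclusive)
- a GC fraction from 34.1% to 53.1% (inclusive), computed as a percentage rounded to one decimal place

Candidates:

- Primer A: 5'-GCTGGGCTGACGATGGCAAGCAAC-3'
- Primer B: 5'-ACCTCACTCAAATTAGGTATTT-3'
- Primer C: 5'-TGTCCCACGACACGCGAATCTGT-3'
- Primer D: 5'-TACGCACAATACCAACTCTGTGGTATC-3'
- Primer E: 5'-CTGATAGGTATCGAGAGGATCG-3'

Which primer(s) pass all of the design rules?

Primer A (24 nt, A=6 T=3 G=9 C=6): length 24 ✓; GC 15/24 = 62.5%, outside 34.1–53.1% ✗ — fails.
Primer B (22 nt, A=7 T=8 G=2 C=5): length 22 ✓; GC 7/22 = 31.8%, outside 34.1–53.1% ✗ — fails.
Primer C (23 nt, A=5 T=5 G=5 C=8): length 23 ✓; GC 13/23 = 56.5%, outside 34.1–53.1% ✗ — fails.
Primer D (27 nt, A=8 T=7 G=4 C=8): length 27 ✓; GC 12/27 = 44.4% ✓ — passes.
Primer E (22 nt, A=6 T=5 G=8 C=3): length 22 ✓; GC 11/22 = 50.0% ✓ — passes.

Primer D and Primer E.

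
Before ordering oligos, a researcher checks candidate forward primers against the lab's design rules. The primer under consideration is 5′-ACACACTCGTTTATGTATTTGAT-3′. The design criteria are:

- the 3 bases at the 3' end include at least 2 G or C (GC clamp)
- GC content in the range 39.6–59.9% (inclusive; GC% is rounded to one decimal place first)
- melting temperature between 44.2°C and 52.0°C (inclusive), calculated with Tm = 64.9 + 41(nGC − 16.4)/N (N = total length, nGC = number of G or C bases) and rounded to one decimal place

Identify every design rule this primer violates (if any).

Base counts: A=6, T=10, G=3, C=4 (length 23).
GC clamp: 3' end GAT has 1 G/C, need ≥2 ✗
GC content: GC 7/23 = 30.4%, outside 39.6–59.9% ✗
Tm: Tm = 64.9 + 41·(7 − 16.4)/23 = 48.1°C ✓

Fails: GC clamp, GC content.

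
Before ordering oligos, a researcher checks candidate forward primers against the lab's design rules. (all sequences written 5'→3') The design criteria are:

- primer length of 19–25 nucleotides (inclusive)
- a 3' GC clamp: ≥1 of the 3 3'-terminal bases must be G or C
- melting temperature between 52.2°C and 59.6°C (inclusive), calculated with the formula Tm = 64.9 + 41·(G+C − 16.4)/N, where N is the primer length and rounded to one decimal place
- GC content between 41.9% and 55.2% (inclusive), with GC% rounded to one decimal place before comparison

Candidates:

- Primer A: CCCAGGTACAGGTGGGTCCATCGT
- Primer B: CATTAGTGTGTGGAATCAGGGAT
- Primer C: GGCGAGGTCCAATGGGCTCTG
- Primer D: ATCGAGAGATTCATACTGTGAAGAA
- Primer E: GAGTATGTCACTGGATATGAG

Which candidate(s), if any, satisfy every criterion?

Primer B only.

Primer A (24 nt, A=4 T=5 G=8 C=7): length 24 ✓; 3' end CGT has 2 G/C ✓; Tm = 64.9 + 41·(15 − 16.4)/24 = 62.5°C, outside 52.2–59.6°C ✗; GC 15/24 = 62.5%, outside 41.9–55.2% ✗ — fails.
Primer B (23 nt, A=6 T=7 G=8 C=2): length 23 ✓; 3' end GAT has 1 G/C ✓; Tm = 64.9 + 41·(10 − 16.4)/23 = 53.5°C ✓; GC 10/23 = 43.5% ✓ — passes.
Primer C (21 nt, A=3 T=4 G=9 C=5): length 21 ✓; 3' end CTG has 2 G/C ✓; Tm = 64.9 + 41·(14 − 16.4)/21 = 60.2°C, outside 52.2–59.6°C ✗; GC 14/21 = 66.7%, outside 41.9–55.2% ✗ — fails.
Primer D (25 nt, A=10 T=6 G=6 C=3): length 25 ✓; 3' end GAA has 1 G/C ✓; Tm = 64.9 + 41·(9 − 16.4)/25 = 52.8°C ✓; GC 9/25 = 36.0%, outside 41.9–55.2% ✗ — fails.
Primer E (21 nt, A=6 T=6 G=7 C=2): length 21 ✓; 3' end GAG has 2 G/C ✓; Tm = 64.9 + 41·(9 − 16.4)/21 = 50.5°C, outside 52.2–59.6°C ✗; GC 9/21 = 42.9% ✓ — fails.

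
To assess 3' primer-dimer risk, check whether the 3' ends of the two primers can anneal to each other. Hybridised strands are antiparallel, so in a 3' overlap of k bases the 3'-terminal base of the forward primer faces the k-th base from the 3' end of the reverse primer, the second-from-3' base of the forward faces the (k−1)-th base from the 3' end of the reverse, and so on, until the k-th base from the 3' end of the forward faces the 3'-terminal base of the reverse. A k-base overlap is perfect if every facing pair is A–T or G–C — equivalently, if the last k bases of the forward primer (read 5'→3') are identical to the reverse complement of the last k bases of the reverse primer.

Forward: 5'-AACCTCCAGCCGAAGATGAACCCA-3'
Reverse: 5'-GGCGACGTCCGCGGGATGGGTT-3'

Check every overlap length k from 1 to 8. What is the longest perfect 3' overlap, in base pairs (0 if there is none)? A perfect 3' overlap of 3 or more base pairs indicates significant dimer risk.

Longest perfect overlap: 6 complementary base pairs; significant dimer risk (threshold 3).

Last 8 bases (5'→3') — forward …TGAACCCA, reverse …GATGGGTT.
Reverse complement of the reverse primer's last 8 bases: AACCCATC; its first k bases are the reverse complement of the reverse primer's last k bases, so a perfect k-base overlap needs the forward primer's last k bases to equal them.
Comparing (forward last k vs required): k=1: A vs A ✓; k=2: CA vs AA ✗; k=3: CCA vs AAC ✗; k=4: CCCA vs AACC ✗; k=5: ACCCA vs AACCC ✗; k=6: AACCCA vs AACCCA ✓; k=7: GAACCCA vs AACCCAT ✗; k=8: TGAACCCA vs AACCCATC ✗.
Perfect overlaps at k = 1, 6; the largest is 6.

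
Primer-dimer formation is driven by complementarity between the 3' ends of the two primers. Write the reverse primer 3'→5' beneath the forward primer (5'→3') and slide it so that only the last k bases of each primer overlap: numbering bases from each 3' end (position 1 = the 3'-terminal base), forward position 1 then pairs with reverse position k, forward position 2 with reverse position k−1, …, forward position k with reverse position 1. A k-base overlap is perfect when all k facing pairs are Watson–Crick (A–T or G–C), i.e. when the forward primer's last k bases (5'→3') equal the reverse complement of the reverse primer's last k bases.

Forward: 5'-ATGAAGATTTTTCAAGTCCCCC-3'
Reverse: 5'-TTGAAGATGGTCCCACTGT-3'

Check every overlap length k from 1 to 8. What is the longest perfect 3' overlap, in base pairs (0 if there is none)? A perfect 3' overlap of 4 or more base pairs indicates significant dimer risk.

Longest perfect overlap: 0 complementary base pairs; below the dimer-risk threshold (threshold 4).

Last 8 bases (5'→3') — forward …AGTCCCCC, reverse …CCCACTGT.
Reverse complement of the reverse primer's last 8 bases: ACAGTGGG; its first k bases are the reverse complement of the reverse primer's last k bases, so a perfect k-base overlap needs the forward primer's last k bases to equal them.
Comparing (forward last k vs required): k=1: C vs A ✗; k=2: CC vs AC ✗; k=3: CCC vs ACA ✗; k=4: CCCC vs ACAG ✗; k=5: CCCCC vs ACAGT ✗; k=6: TCCCCC vs ACAGTG ✗; k=7: GTCCCCC vs ACAGTGG ✗; k=8: AGTCCCCC vs ACAGTGGG ✗.
No overlap length from 1 to 8 is perfect, so the longest perfect 3' overlap is 0.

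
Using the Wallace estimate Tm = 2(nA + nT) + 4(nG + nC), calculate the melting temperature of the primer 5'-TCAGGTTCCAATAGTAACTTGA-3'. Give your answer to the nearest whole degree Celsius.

60°C

Base counts: A=7, T=7, G=4, C=4 (length 22).
Tm = 2·(7+7) + 4·(4+4) = 2·14 + 4·8 = 28 + 32 = 60°C.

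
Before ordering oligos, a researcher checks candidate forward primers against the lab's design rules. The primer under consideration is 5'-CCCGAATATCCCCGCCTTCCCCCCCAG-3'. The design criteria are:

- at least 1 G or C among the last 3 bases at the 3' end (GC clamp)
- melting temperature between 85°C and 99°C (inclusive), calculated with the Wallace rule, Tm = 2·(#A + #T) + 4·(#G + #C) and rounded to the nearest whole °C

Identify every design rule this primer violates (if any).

Base counts: A=4, T=4, G=3, C=16 (length 27).
GC clamp: 3' end CAG has 2 G/C ✓
Tm: Tm = 2·8 + 4·19 = 92°C ✓

Meets all criteria.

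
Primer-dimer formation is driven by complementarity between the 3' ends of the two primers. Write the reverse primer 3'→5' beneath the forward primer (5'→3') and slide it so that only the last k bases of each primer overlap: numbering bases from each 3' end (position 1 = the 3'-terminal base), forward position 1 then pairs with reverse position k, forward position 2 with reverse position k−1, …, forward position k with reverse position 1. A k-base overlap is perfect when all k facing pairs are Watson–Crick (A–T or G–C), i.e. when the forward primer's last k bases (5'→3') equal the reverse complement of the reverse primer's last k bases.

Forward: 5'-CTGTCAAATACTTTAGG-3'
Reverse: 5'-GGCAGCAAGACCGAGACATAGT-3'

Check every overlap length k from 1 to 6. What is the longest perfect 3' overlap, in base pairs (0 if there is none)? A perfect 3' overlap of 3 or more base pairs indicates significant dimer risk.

Longest perfect overlap: 0 complementary base pairs; below the dimer-risk threshold (threshold 3).

Last 6 bases (5'→3') — forward …TTTAGG, reverse …CATAGT.
Reverse complement of the reverse primer's last 6 bases: ACTATG; its first k bases are the reverse complement of the reverse primer's last k bases, so a perfect k-base overlap needs the forward primer's last k bases to equal them.
Comparing (forward last k vs required): k=1: G vs A ✗; k=2: GG vs AC ✗; k=3: AGG vs ACT ✗; k=4: TAGG vs ACTA ✗; k=5: TTAGG vs ACTAT ✗; k=6: TTTAGG vs ACTATG ✗.
No overlap length from 1 to 6 is perfect, so the longest perfect 3' overlap is 0.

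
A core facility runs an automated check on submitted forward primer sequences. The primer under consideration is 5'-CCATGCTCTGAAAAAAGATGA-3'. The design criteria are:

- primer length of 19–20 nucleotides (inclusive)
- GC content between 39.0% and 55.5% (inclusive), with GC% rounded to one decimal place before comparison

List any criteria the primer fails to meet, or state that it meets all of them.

Base counts: A=9, T=4, G=4, C=4 (length 21).
length: length 21, outside 19–20 ✗
GC content: GC 8/21 = 38.1%, outside 39.0–55.5% ✗

Fails: length, GC content.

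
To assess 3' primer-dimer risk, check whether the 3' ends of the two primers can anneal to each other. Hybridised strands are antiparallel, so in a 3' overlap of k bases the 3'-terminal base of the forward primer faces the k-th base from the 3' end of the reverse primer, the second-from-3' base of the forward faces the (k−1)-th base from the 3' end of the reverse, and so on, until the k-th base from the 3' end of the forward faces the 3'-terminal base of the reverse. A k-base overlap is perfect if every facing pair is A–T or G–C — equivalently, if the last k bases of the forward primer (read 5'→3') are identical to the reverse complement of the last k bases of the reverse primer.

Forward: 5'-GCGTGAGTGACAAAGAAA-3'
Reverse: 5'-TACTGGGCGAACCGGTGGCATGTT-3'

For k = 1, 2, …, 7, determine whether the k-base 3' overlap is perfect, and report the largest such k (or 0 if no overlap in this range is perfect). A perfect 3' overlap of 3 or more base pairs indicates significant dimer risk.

Longest perfect overlap: 2 complementary base pairs; below the dimer-risk threshold (threshold 3).

Last 7 bases (5'→3') — forward …AAAGAAA, reverse …GCATGTT.
Reverse complement of the reverse primer's last 7 bases: AACATGC; its first k bases are the reverse complement of the reverse primer's last k bases, so a perfect k-base overlap needs the forward primer's last k bases to equal them.
Comparing (forward last k vs required): k=1: A vs A ✓; k=2: AA vs AA ✓; k=3: AAA vs AAC ✗; k=4: GAAA vs AACA ✗; k=5: AGAAA vs AACAT ✗; k=6: AAGAAA vs AACATG ✗; k=7: AAAGAAA vs AACATGC ✗.
Perfect overlaps at k = 1, 2; the largest is 2.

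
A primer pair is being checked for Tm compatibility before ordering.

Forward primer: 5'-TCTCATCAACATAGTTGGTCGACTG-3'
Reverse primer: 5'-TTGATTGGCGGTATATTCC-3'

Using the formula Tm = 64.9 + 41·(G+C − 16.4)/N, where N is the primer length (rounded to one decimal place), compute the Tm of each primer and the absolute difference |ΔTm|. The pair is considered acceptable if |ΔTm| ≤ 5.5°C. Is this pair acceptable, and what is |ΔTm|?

|ΔTm| = 9.2°C; the pair is not acceptable.

Forward: G+C = 11, N = 25 → Tm = 64.9 + 41·(11 − 16.4)/25 = 56.0°C.
Reverse: G+C = 8, N = 19 → Tm = 64.9 + 41·(8 − 16.4)/19 = 46.8°C.
|ΔTm| = |56.0 − 46.8| = 9.2°C, > 5.5°C.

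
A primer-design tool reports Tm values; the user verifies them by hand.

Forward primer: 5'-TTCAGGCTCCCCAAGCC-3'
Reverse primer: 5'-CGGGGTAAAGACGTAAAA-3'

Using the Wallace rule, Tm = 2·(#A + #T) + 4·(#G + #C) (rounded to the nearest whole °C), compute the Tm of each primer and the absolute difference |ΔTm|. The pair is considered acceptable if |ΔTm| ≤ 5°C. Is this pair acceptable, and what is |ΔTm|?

Forward: A=3 T=3 G=3 C=8 → Tm = 2·6 + 4·11 = 56°C.
Reverse: A=8 T=2 G=6 C=2 → Tm = 2·10 + 4·8 = 52°C.
|ΔTm| = |56 − 52| = 4°C, ≤ 5°C.

|ΔTm| = 4°C; the pair is acceptable.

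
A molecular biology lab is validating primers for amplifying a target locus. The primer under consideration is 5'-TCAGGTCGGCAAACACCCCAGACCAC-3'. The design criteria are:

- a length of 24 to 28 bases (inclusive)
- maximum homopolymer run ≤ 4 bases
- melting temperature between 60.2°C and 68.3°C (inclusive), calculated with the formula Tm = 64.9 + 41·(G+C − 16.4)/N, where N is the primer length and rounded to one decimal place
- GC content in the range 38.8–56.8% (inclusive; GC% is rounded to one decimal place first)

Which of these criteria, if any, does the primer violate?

Base counts: A=8, T=2, G=5, C=11 (length 26).
length: length 26 ✓
homopolymer run: longest run = 4 ✓
Tm: Tm = 64.9 + 41·(16 − 16.4)/26 = 64.3°C ✓
GC content: GC 16/26 = 61.5%, outside 38.8–56.8% ✗

Fails: GC content.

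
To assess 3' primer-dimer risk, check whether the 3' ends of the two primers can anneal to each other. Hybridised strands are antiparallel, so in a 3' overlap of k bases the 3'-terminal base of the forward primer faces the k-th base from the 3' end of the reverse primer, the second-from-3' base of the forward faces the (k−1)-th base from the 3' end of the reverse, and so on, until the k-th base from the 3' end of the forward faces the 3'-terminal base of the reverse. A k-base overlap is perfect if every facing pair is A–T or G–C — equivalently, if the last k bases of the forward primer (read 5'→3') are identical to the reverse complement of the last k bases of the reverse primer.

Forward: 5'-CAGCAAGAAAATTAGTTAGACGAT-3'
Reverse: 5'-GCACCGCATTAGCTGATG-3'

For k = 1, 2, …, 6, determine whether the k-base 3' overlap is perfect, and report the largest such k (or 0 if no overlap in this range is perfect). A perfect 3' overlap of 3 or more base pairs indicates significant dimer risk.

Last 6 bases (5'→3') — forward …GACGAT, reverse …CTGATG.
Reverse complement of the reverse primer's last 6 bases: CATCAG; its first k bases are the reverse complement of the reverse primer's last k bases, so a perfect k-base overlap needs the forward primer's last k bases to equal them.
Comparing (forward last k vs required): k=1: T vs C ✗; k=2: AT vs CA ✗; k=3: GAT vs CAT ✗; k=4: CGAT vs CATC ✗; k=5: ACGAT vs CATCA ✗; k=6: GACGAT vs CATCAG ✗.
No overlap length from 1 to 6 is perfect, so the longest perfect 3' overlap is 0.

Longest perfect overlap: 0 complementary base pairs; below the dimer-risk threshold (threshold 3).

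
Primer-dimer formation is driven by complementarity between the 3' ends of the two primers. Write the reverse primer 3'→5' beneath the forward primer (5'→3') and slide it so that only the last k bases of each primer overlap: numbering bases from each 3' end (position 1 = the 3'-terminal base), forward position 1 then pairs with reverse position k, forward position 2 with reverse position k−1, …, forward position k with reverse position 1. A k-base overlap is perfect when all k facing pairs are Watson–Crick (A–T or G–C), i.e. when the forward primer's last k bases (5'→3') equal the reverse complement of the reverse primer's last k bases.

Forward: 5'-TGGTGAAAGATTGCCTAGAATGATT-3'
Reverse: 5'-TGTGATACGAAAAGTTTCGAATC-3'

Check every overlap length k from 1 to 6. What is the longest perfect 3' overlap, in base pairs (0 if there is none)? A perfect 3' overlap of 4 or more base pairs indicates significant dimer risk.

Longest perfect overlap: 4 complementary base pairs; significant dimer risk (threshold 4).

Last 6 bases (5'→3') — forward …ATGATT, reverse …CGAATC.
Reverse complement of the reverse primer's last 6 bases: GATTCG; its first k bases are the reverse complement of the reverse primer's last k bases, so a perfect k-base overlap needs the forward primer's last k bases to equal them.
Comparing (forward last k vs required): k=1: T vs G ✗; k=2: TT vs GA ✗; k=3: ATT vs GAT ✗; k=4: GATT vs GATT ✓; k=5: TGATT vs GATTC ✗; k=6: ATGATT vs GATTCG ✗.
Only k = 4 is perfect, so the longest perfect 3' overlap is 4.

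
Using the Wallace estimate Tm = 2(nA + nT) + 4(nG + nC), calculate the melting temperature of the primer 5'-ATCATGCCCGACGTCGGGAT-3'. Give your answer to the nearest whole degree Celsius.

Base counts: A=4, T=4, G=6, C=6 (length 20).
Tm = 2·(4+4) + 4·(6+6) = 2·8 + 4·12 = 16 + 48 = 64°C.

64°C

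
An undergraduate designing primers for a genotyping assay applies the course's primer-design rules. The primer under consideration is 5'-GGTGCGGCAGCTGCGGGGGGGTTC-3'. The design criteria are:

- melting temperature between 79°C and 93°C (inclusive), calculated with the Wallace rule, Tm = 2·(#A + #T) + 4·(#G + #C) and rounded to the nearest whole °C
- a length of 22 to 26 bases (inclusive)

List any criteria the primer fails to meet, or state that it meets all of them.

Meets all criteria.

Base counts: A=1, T=4, G=14, C=5 (length 24).
Tm: Tm = 2·5 + 4·19 = 86°C ✓
length: length 24 ✓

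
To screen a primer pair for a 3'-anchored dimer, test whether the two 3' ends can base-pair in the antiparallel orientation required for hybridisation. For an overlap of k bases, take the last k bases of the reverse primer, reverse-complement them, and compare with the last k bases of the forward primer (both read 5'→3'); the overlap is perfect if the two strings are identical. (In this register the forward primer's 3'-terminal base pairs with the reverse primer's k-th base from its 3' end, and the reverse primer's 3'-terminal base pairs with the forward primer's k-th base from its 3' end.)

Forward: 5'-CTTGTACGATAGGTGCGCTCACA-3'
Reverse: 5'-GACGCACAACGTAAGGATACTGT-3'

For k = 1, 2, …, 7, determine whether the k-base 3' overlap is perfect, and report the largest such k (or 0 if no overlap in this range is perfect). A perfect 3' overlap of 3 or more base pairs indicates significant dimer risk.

Longest perfect overlap: 3 complementary base pairs; significant dimer risk (threshold 3).

Last 7 bases (5'→3') — forward …GCTCACA, reverse …ATACTGT.
Reverse complement of the reverse primer's last 7 bases: ACAGTAT; its first k bases are the reverse complement of the reverse primer's last k bases, so a perfect k-base overlap needs the forward primer's last k bases to equal them.
Comparing (forward last k vs required): k=1: A vs A ✓; k=2: CA vs AC ✗; k=3: ACA vs ACA ✓; k=4: CACA vs ACAG ✗; k=5: TCACA vs ACAGT ✗; k=6: CTCACA vs ACAGTA ✗; k=7: GCTCACA vs ACAGTAT ✗.
Perfect overlaps at k = 1, 3; the largest is 3.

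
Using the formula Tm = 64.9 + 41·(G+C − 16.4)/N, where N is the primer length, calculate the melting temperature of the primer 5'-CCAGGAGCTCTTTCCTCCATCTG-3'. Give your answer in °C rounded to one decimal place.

58.8°C

Base counts: A=3, T=7, G=4, C=9; G+C = 13, N = 23.
Tm = 64.9 + 41·(13 − 16.4)/23 = 64.9 + -139.40/23 = 58.8°C.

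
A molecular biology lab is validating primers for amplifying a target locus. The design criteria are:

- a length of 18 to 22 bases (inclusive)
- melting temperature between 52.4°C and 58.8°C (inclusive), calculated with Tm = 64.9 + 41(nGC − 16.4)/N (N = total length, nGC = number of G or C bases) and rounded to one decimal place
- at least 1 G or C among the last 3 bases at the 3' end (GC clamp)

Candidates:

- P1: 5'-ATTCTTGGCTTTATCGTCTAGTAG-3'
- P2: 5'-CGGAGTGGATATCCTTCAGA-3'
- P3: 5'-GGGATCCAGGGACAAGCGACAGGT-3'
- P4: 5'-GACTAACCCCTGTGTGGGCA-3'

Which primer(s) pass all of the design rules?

P1 (24 nt, A=4 T=11 G=5 C=4): length 24, outside 18–22 ✗; Tm = 64.9 + 41·(9 − 16.4)/24 = 52.3°C, outside 52.4–58.8°C ✗; 3' end TAG has 1 G/C ✓ — fails.
P2 (20 nt, A=5 T=5 G=6 C=4): length 20 ✓; Tm = 64.9 + 41·(10 − 16.4)/20 = 51.8°C, outside 52.4–58.8°C ✗; 3' end AGA has 1 G/C ✓ — fails.
P3 (24 nt, A=7 T=2 G=10 C=5): length 24, outside 18–22 ✗; Tm = 64.9 + 41·(15 − 16.4)/24 = 62.5°C, outside 52.4–58.8°C ✗; 3' end GGT has 2 G/C ✓ — fails.
P4 (20 nt, A=4 T=4 G=6 C=6): length 20 ✓; Tm = 64.9 + 41·(12 − 16.4)/20 = 55.9°C ✓; 3' end GCA has 2 G/C ✓ — passes.

P4 only.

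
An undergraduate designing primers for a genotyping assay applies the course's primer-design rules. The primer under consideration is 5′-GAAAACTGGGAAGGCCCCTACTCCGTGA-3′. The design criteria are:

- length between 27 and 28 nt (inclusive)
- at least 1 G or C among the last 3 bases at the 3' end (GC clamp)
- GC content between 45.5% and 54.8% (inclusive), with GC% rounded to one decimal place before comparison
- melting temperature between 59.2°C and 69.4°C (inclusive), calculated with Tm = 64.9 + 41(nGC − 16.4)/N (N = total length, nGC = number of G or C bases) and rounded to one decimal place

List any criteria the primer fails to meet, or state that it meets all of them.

Fails: GC content.

Base counts: A=8, T=4, G=8, C=8 (length 28).
length: length 28 ✓
GC clamp: 3' end TGA has 1 G/C ✓
GC content: GC 16/28 = 57.1%, outside 45.5–54.8% ✗
Tm: Tm = 64.9 + 41·(16 − 16.4)/28 = 64.3°C ✓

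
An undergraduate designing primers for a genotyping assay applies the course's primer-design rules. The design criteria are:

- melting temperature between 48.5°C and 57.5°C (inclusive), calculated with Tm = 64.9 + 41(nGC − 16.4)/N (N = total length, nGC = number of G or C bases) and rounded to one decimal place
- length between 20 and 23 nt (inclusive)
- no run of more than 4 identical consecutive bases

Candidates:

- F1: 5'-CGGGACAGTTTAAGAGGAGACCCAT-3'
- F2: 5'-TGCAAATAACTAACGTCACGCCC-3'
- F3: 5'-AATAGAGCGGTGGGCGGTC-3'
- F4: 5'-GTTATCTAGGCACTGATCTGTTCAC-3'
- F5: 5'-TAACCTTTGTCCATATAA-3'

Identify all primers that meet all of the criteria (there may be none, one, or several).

F1 (25 nt, A=8 T=4 G=8 C=5): Tm = 64.9 + 41·(13 − 16.4)/25 = 59.3°C, outside 48.5–57.5°C ✗; length 25, outside 20–23 ✗; longest run = 3 ✓ — fails.
F2 (23 nt, A=8 T=4 G=3 C=8): Tm = 64.9 + 41·(11 − 16.4)/23 = 55.3°C ✓; length 23 ✓; longest run = 3 ✓ — passes.
F3 (19 nt, A=4 T=3 G=9 C=3): Tm = 64.9 + 41·(12 − 16.4)/19 = 55.4°C ✓; length 19, outside 20–23 ✗; longest run = 3 ✓ — fails.
F4 (25 nt, A=5 T=9 G=5 C=6): Tm = 64.9 + 41·(11 − 16.4)/25 = 56.0°C ✓; length 25, outside 20–23 ✗; longest run = 2 ✓ — fails.
F5 (18 nt, A=6 T=7 G=1 C=4): Tm = 64.9 + 41·(5 − 16.4)/18 = 38.9°C, outside 48.5–57.5°C ✗; length 18, outside 20–23 ✗; longest run = 3 ✓ — fails.

F2 only.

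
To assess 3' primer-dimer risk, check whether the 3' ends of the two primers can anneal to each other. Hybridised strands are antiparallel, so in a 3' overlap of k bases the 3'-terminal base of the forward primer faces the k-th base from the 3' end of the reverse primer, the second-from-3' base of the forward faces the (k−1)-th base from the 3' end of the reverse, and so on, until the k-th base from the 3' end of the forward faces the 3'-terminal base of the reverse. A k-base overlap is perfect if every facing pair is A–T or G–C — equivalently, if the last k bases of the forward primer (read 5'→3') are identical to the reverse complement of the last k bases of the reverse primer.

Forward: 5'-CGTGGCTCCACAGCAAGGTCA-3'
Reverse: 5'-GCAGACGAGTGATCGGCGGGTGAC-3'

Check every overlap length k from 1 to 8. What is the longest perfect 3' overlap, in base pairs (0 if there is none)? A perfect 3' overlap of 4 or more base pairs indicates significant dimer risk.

Longest perfect overlap: 4 complementary base pairs; significant dimer risk (threshold 4).

Last 8 bases (5'→3') — forward …CAAGGTCA, reverse …CGGGTGAC.
Reverse complement of the reverse primer's last 8 bases: GTCACCCG; its first k bases are the reverse complement of the reverse primer's last k bases, so a perfect k-base overlap needs the forward primer's last k bases to equal them.
Comparing (forward last k vs required): k=1: A vs G ✗; k=2: CA vs GT ✗; k=3: TCA vs GTC ✗; k=4: GTCA vs GTCA ✓; k=5: GGTCA vs GTCAC ✗; k=6: AGGTCA vs GTCACC ✗; k=7: AAGGTCA vs GTCACCC ✗; k=8: CAAGGTCA vs GTCACCCG ✗.
Only k = 4 is perfect, so the longest perfect 3' overlap is 4.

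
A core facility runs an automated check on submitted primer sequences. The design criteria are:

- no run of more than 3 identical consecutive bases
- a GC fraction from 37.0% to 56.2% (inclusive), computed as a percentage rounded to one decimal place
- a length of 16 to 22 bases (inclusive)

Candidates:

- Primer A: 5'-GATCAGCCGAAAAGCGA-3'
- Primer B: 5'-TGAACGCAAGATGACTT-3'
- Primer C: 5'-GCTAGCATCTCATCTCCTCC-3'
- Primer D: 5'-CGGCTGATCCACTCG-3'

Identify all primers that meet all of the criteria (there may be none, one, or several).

Primer B and Primer C.

Primer A (17 nt, A=7 T=1 G=5 C=4): longest run = 4, exceeds 3 ✗; GC 9/17 = 52.9% ✓; length 17 ✓ — fails.
Primer B (17 nt, A=6 T=4 G=4 C=3): longest run = 2 ✓; GC 7/17 = 41.2% ✓; length 17 ✓ — passes.
Primer C (20 nt, A=3 T=6 G=2 C=9): longest run = 2 ✓; GC 11/20 = 55.0% ✓; length 20 ✓ — passes.
Primer D (15 nt, A=2 T=3 G=4 C=6): longest run = 2 ✓; GC 10/15 = 66.7%, outside 37.0–56.2% ✗; length 15, outside 16–22 ✗ — fails.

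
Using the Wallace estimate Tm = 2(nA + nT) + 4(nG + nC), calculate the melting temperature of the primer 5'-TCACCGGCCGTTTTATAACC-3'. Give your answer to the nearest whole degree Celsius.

60°C

Base counts: A=4, T=6, G=3, C=7 (length 20).
Tm = 2·(4+6) + 4·(3+7) = 2·10 + 4·10 = 20 + 40 = 60°C.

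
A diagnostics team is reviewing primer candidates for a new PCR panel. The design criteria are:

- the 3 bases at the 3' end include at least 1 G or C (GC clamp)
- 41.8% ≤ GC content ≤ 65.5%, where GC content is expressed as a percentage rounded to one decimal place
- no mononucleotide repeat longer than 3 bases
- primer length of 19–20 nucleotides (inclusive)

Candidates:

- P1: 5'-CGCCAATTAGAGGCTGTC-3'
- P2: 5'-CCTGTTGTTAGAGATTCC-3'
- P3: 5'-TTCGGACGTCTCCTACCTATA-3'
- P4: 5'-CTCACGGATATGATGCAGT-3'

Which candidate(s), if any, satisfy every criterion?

P4 only.

P1 (18 nt, A=4 T=4 G=5 C=5): 3' end GTC has 2 G/C ✓; GC 10/18 = 55.6% ✓; longest run = 2 ✓; length 18, outside 19–20 ✗ — fails.
P2 (18 nt, A=3 T=7 G=4 C=4): 3' end TCC has 2 G/C ✓; GC 8/18 = 44.4% ✓; longest run = 2 ✓; length 18, outside 19–20 ✗ — fails.
P3 (21 nt, A=4 T=7 G=3 C=7): 3' end ATA has 0 G/C, need ≥1 ✗; GC 10/21 = 47.6% ✓; longest run = 2 ✓; length 21, outside 19–20 ✗ — fails.
P4 (19 nt, A=5 T=5 G=5 C=4): 3' end AGT has 1 G/C ✓; GC 9/19 = 47.4% ✓; longest run = 2 ✓; length 19 ✓ — passes.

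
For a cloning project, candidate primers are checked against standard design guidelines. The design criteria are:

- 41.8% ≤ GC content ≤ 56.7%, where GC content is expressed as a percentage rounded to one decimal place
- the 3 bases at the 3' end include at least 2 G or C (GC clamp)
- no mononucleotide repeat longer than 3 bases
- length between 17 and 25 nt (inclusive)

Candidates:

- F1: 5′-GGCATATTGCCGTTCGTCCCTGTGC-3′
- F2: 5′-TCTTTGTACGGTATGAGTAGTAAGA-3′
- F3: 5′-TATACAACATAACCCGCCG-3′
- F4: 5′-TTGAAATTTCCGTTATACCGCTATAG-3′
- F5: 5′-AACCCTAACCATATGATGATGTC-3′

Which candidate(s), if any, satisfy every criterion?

F3 only.

F1 (25 nt, A=2 T=8 G=7 C=8): GC 15/25 = 60.0%, outside 41.8–56.7% ✗; 3' end TGC has 2 G/C ✓; longest run = 3 ✓; length 25 ✓ — fails.
F2 (25 nt, A=7 T=9 G=7 C=2): GC 9/25 = 36.0%, outside 41.8–56.7% ✗; 3' end AGA has 1 G/C, need ≥2 ✗; longest run = 3 ✓; length 25 ✓ — fails.
F3 (19 nt, A=7 T=3 G=2 C=7): GC 9/19 = 47.4% ✓; 3' end CCG has 3 G/C ✓; longest run = 3 ✓; length 19 ✓ — passes.
F4 (26 nt, A=7 T=10 G=4 C=5): GC 9/26 = 34.6%, outside 41.8–56.7% ✗; 3' end TAG has 1 G/C, need ≥2 ✗; longest run = 3 ✓; length 26, outside 17–25 ✗ — fails.
F5 (23 nt, A=8 T=6 G=3 C=6): GC 9/23 = 39.1%, outside 41.8–56.7% ✗; 3' end GTC has 2 G/C ✓; longest run = 3 ✓; length 23 ✓ — fails.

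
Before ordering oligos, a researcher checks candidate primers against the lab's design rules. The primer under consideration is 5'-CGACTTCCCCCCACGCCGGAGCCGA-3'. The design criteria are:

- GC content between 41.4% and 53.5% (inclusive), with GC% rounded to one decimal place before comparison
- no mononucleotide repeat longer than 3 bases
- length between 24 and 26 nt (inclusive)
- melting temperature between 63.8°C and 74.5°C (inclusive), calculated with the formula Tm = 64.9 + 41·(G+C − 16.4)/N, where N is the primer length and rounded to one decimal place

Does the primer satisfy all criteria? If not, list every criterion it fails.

Base counts: A=4, T=2, G=6, C=13 (length 25).
GC content: GC 19/25 = 76.0%, outside 41.4–53.5% ✗
homopolymer run: longest run = 6, exceeds 3 ✗
length: length 25 ✓
Tm: Tm = 64.9 + 41·(19 − 16.4)/25 = 69.2°C ✓

Fails: GC content, homopolymer run.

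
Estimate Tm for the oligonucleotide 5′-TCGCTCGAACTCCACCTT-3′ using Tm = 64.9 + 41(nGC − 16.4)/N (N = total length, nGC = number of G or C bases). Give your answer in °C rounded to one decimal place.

50.3°C

Base counts: A=3, T=5, G=2, C=8; G+C = 10, N = 18.
Tm = 64.9 + 41·(10 − 16.4)/18 = 64.9 + -262.40/18 = 50.3°C.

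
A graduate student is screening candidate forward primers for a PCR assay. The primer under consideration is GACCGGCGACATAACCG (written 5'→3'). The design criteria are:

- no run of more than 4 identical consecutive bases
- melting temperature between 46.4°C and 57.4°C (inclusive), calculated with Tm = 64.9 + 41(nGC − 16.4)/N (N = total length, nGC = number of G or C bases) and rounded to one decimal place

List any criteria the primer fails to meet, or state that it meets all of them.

Meets all criteria.

Base counts: A=5, T=1, G=5, C=6 (length 17).
homopolymer run: longest run = 2 ✓
Tm: Tm = 64.9 + 41·(11 − 16.4)/17 = 51.9°C ✓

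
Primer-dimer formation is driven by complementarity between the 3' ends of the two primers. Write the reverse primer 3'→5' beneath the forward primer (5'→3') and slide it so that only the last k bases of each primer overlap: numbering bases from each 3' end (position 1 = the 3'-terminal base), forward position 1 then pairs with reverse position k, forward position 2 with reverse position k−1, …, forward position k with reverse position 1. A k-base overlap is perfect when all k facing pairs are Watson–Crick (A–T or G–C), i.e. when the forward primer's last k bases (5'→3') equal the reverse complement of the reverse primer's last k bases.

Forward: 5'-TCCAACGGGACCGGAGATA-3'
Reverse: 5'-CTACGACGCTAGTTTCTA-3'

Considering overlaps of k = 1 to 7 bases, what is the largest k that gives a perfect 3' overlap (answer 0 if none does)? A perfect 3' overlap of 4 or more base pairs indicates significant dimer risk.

Last 7 bases (5'→3') — forward …GGAGATA, reverse …GTTTCTA.
Reverse complement of the reverse primer's last 7 bases: TAGAAAC; its first k bases are the reverse complement of the reverse primer's last k bases, so a perfect k-base overlap needs the forward primer's last k bases to equal them.
Comparing (forward last k vs required): k=1: A vs T ✗; k=2: TA vs TA ✓; k=3: ATA vs TAG ✗; k=4: GATA vs TAGA ✗; k=5: AGATA vs TAGAA ✗; k=6: GAGATA vs TAGAAA ✗; k=7: GGAGATA vs TAGAAAC ✗.
Only k = 2 is perfect, so the longest perfect 3' overlap is 2.

Longest perfect overlap: 2 complementary base pairs; below the dimer-risk threshold (threshold 4).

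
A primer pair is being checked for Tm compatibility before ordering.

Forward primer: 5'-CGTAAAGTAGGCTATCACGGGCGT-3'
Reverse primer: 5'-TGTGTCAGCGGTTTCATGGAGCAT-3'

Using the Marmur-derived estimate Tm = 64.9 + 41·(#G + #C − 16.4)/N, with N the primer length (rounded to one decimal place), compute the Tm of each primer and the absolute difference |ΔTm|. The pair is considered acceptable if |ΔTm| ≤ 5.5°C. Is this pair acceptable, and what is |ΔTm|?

Forward: G+C = 13, N = 24 → Tm = 64.9 + 41·(13 − 16.4)/24 = 59.1°C.
Reverse: G+C = 12, N = 24 → Tm = 64.9 + 41·(12 − 16.4)/24 = 57.4°C.
|ΔTm| = |59.1 − 57.4| = 1.7°C, ≤ 5.5°C.

|ΔTm| = 1.7°C; the pair is acceptable.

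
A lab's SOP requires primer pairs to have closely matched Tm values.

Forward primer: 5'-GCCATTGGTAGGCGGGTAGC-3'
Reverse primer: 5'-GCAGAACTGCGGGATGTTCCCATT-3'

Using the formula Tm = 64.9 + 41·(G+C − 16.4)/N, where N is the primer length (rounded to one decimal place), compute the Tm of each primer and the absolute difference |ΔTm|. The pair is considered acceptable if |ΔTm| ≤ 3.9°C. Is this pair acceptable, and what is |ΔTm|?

Forward: G+C = 13, N = 20 → Tm = 64.9 + 41·(13 − 16.4)/20 = 57.9°C.
Reverse: G+C = 13, N = 24 → Tm = 64.9 + 41·(13 − 16.4)/24 = 59.1°C.
|ΔTm| = |57.9 − 59.1| = 1.2°C, ≤ 3.9°C.

|ΔTm| = 1.2°C; the pair is acceptable.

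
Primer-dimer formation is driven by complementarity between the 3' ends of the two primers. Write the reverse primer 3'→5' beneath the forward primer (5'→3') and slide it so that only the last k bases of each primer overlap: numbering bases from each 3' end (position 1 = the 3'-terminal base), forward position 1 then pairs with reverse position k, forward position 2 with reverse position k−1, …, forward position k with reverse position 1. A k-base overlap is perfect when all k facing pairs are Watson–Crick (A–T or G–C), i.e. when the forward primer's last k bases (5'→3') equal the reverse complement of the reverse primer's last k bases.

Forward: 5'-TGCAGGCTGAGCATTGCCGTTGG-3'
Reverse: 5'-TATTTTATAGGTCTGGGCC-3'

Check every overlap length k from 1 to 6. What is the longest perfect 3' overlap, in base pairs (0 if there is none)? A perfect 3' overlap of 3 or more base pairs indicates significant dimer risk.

Longest perfect overlap: 2 complementary base pairs; below the dimer-risk threshold (threshold 3).

Last 6 bases (5'→3') — forward …CGTTGG, reverse …TGGGCC.
Reverse complement of the reverse primer's last 6 bases: GGCCCA; its first k bases are the reverse complement of the reverse primer's last k bases, so a perfect k-base overlap needs the forward primer's last k bases to equal them.
Comparing (forward last k vs required): k=1: G vs G ✓; k=2: GG vs GG ✓; k=3: TGG vs GGC ✗; k=4: TTGG vs GGCC ✗; k=5: GTTGG vs GGCCC ✗; k=6: CGTTGG vs GGCCCA ✗.
Perfect overlaps at k = 1, 2; the largest is 2.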